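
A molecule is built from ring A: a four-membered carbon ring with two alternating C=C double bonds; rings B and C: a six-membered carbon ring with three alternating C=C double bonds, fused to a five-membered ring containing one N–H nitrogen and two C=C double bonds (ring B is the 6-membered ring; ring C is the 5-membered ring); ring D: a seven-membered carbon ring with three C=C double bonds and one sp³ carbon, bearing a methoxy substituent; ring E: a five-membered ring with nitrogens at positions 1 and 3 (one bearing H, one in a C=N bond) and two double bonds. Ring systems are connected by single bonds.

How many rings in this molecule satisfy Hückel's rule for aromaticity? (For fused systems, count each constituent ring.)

3

Ring A has only sp² ring atoms; a planar conformation would have a fully conjugated π system of 4 electrons. But 4 = 4(1), which is 4n not 4n+2, so ring A is not aromatic (cyclobutadiene) — cyclobutadiene is antiaromatic and distorts to a rectangle.
Rings B and C form a fused bicyclic system (with one N–H) with 9 sp² atoms and 10 π electrons from ring double bonds plus a heteroatom lone pair. 10 = 4(2)+2, so the system is aromatic and both rings count as aromatic (indole).
Ring D has one sp³ carbon, so it is not fully conjugated — not aromatic (cycloheptatriene).
Ring E is planar and fully conjugated; 2 ring double bonds (4 π electrons) plus a heteroatom lone pair (2) give 6 π electrons. 6 = 4(1)+2, so ring E is aromatic (imidazole).
Aromatic: B, C, E. Total: 3.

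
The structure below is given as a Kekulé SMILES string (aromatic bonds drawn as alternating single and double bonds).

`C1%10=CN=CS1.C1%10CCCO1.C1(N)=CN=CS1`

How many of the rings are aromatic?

2

The SMILES encodes a five-membered ring with a sulfur at position 1 and a nitrogen at position 3 (in a C=N bond), with two double bonds; a five-membered saturated ring of four carbons and one oxygen; a five-membered ring with a sulfur at position 1 and a nitrogen at position 3 (in a C=N bond), with two double bonds.
The 5-membered ring with one sulfur and one =N– is planar and fully conjugated; 2 ring double bonds (4 π electrons) plus a heteroatom lone pair (2) give 6 π electrons. Since 6 = 4n+2 (n=1), it is aromatic (thiazole).
The 5-membered ring with one oxygen has only sp³ atoms, so it is not fully conjugated — not aromatic (tetrahydrofuran).
The second 5-membered ring with one sulfur and one =N– is planar and fully conjugated; 2 ring double bonds (4 π electrons) plus a heteroatom lone pair (2) give 6 π electrons. 6 = 4(1)+2, so it is aromatic (thiazole).
2 of the 3 rings are aromatic. Total: 2.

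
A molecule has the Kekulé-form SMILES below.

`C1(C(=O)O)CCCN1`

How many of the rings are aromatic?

0

The SMILES encodes a five-membered saturated ring of four carbons and one N–H nitrogen.
The 5-membered ring with one N–H has only sp³ atoms, so it is not fully conjugated — not aromatic (pyrrolidine).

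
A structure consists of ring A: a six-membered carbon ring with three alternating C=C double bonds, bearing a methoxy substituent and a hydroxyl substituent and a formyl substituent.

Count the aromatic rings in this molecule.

Ring A is fully conjugated (every ring atom contributes a p orbital); 3 ring double bonds give 6 π electrons. 6 = 4(1)+2, so ring A is aromatic (benzene).

1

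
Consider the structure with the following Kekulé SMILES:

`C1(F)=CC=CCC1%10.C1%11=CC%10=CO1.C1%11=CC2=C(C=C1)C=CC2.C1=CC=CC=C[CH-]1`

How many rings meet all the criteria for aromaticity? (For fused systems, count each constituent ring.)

2

The SMILES encodes a six-membered carbon ring with two conjugated C=C double bonds and two sp³ carbons; a five-membered ring of four carbons and one oxygen, with two C=C double bonds; a six-membered carbon ring with three alternating C=C double bonds, fused to a five-membered carbon ring containing one C=C double bond and one sp³ carbon; a seven-membered all-carbon ring bearing a negative charge on one carbon, with three C=C double bonds.
The 6-membered ring has two sp³ carbons, so it is not fully conjugated — not aromatic (1,3-cyclohexadiene).
The 5-membered ring with one oxygen has a continuous p-orbital overlap around the ring; 2 ring double bonds (4 π electrons) plus a heteroatom lone pair (2) give 6 π electrons. 6 = 4(1)+2, so it is aromatic (furan).
The second 6-membered ring is planar and fully conjugated; 3 ring double bonds give 6 π electrons. That satisfies 4n+2 with n=1, so it is aromatic (benzene ring).
The 5-membered ring has one sp³ carbon, so it is not fully conjugated — not aromatic (cyclopentene ring).
The 7-membered ring has only sp² ring atoms; a planar conformation would have a fully conjugated π system of 8 electrons. But 8 = 4(2), which is 4n not 4n+2, so it is not aromatic (cycloheptatrienyl anion).
2 of the 5 rings are aromatic. Total: 2.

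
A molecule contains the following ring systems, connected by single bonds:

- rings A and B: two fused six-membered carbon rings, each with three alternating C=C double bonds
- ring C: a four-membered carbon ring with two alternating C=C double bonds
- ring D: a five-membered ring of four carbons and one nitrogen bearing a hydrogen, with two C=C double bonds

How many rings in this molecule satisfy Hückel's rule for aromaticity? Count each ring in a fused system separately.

Rings A and B form a fused bicyclic system with 10 sp² atoms and 10 π electrons from ring double bonds. 10 = 4(2)+2, so the system is aromatic and both rings count as aromatic (naphthalene).
Ring C has only sp² ring atoms; a planar conformation would have a fully conjugated π system of 4 electrons. But 4 = 4(1), which is 4n not 4n+2, so ring C is not aromatic (cyclobutadiene) — cyclobutadiene is antiaromatic and distorts to a rectangle.
Ring D is fully conjugated (every ring atom contributes a p orbital); 2 ring double bonds (4 π electrons) plus a heteroatom lone pair (2) give 6 π electrons. That satisfies 4n+2 with n=1, so ring D is aromatic (pyrrole).
Aromatic: A, B, D. Total: 3.

3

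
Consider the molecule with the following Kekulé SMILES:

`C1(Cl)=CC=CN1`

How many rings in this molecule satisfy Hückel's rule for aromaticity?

The SMILES encodes a five-membered ring of four carbons and one nitrogen bearing a hydrogen, with two C=C double bonds.
The 5-membered ring with one N–H is fully conjugated (every ring atom contributes a p orbital); 2 ring double bonds (4 π electrons) plus a heteroatom lone pair (2) give 6 π electrons. That satisfies 4n+2 with n=1, so it is aromatic (pyrrole).

1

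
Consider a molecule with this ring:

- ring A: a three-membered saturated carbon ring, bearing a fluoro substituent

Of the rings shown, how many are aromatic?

Ring A has only sp³ atoms, so it is not fully conjugated — not aromatic (cyclopropane).

0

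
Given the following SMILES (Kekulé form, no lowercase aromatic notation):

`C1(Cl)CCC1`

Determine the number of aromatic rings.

The SMILES encodes a four-membered saturated carbon ring.
The 4-membered ring has only sp³ atoms, so it is not fully conjugated — not aromatic (cyclobutane).

0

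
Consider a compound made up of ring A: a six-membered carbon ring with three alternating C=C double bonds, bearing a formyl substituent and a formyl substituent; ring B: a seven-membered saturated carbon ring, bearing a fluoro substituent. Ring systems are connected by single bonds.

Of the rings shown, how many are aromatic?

Ring A is fully conjugated (every ring atom contributes a p orbital); 3 ring double bonds give 6 π electrons. That satisfies 4n+2 with n=1, so ring A is aromatic (benzene).
Ring B has only sp³ atoms, so it is not fully conjugated — not aromatic (cycloheptane).
Aromatic: A. Total: 1.

1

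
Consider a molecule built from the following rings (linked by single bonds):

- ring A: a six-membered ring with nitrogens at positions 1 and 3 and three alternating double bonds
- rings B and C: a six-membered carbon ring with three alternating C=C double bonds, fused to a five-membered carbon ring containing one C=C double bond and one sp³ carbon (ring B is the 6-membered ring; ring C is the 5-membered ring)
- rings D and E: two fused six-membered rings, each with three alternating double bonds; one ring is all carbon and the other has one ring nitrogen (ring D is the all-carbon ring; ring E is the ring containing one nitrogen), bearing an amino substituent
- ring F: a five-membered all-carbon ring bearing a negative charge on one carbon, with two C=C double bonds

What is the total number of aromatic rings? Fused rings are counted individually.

5

Ring A has a continuous p-orbital overlap around the ring; 3 ring double bonds give 6 π electrons. 6 = 4(1)+2, so ring A is aromatic (pyrimidine).
Ring B is fully conjugated (every ring atom contributes a p orbital); 3 ring double bonds give 6 π electrons. Since 6 = 4n+2 (n=1), ring B is aromatic (benzene ring).
Ring C has one sp³ carbon, so it is not fully conjugated — not aromatic (cyclopentene ring).
Rings D and E form a fused bicyclic system (with one nitrogen) with 10 sp² atoms and 10 π electrons from ring double bonds. 10 = 4(2)+2, so the system is aromatic and both rings count as aromatic (quinoline).
Ring F is fully conjugated (every ring atom contributes a p orbital); 2 ring double bonds (4 π electrons) plus the carbanion lone pair (2) give 6 π electrons. 6 = 4(1)+2, so ring F is aromatic (cyclopentadienyl anion).
Aromatic: A, B, D, E, F. Total: 5.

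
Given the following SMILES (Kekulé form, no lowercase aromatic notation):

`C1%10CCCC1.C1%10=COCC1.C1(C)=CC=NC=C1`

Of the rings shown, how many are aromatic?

1

The SMILES encodes a five-membered saturated carbon ring; a five-membered ring of four carbons and one oxygen, with one C=C double bond and two sp³ carbons; a six-membered ring of five carbons and one nitrogen with three alternating double bonds.
The 5-membered ring has only sp³ atoms, so it is not fully conjugated — not aromatic (cyclopentane).
The 5-membered ring with one oxygen has two sp³ carbons, so it is not fully conjugated — not aromatic (2,3-dihydrofuran).
The 6-membered ring with one nitrogen is fully conjugated (every ring atom contributes a p orbital); 3 ring double bonds give 6 π electrons. That satisfies 4n+2 with n=1, so it is aromatic (pyridine).
1 of the 3 rings is aromatic. Total: 1.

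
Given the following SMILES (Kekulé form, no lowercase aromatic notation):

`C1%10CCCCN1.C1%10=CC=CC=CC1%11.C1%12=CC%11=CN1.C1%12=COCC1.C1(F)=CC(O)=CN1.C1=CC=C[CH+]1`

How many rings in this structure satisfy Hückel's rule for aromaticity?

2

The SMILES encodes a six-membered saturated ring of five carbons and one N–H nitrogen; a seven-membered carbon ring with three C=C double bonds and one sp³ carbon; a five-membered ring of four carbons and one nitrogen bearing a hydrogen, with two C=C double bonds; a five-membered ring of four carbons and one oxygen, with one C=C double bond and two sp³ carbons; a five-membered ring of four carbons and one nitrogen bearing a hydrogen, with two C=C double bonds; a five-membered all-carbon ring bearing a positive charge on one carbon, with two C=C double bonds.
The 6-membered ring with one N–H has only sp³ atoms, so it is not fully conjugated — not aromatic (piperidine).
The 7-membered ring has one sp³ carbon, so it is not fully conjugated — not aromatic (cycloheptatriene).
The 5-membered ring with one N–H is planar and fully conjugated; 2 ring double bonds (4 π electrons) plus a heteroatom lone pair (2) give 6 π electrons. Since 6 = 4n+2 (n=1), it is aromatic (pyrrole).
The 5-membered ring with one oxygen has two sp³ carbons, so it is not fully conjugated — not aromatic (2,3-dihydrofuran).
The second 5-membered ring with one N–H is planar and fully conjugated; 2 ring double bonds (4 π electrons) plus a heteroatom lone pair (2) give 6 π electrons. That satisfies 4n+2 with n=1, so it is aromatic (pyrrole).
The 5-membered ring has only sp² ring atoms; a planar conformation would have a fully conjugated π system of 4 electrons. But 4 = 4(1), which is 4n not 4n+2, so it is not aromatic (cyclopentadienyl cation).
2 of the 6 rings are aromatic. Total: 2.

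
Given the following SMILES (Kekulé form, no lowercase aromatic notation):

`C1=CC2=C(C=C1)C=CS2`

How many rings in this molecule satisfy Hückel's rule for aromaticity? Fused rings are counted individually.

2

The SMILES encodes a six-membered carbon ring with three alternating C=C double bonds, fused to a five-membered ring containing one sulfur and two C=C double bonds.
The fused 6/5-membered bicyclic (with one sulfur) is a single π system with 9 sp² atoms and 10 π electrons from ring double bonds plus a heteroatom lone pair. 10 = 4(2)+2, so the system is aromatic and both rings count as aromatic (benzothiophene).
2 of the 2 rings are aromatic. Total: 2.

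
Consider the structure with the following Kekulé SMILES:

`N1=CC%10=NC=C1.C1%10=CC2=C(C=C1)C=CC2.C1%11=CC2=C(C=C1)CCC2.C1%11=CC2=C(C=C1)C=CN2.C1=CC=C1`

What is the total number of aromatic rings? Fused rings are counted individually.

5

The SMILES encodes a six-membered ring with nitrogens at positions 1 and 4 and three alternating double bonds; a six-membered carbon ring with three alternating C=C double bonds, fused to a five-membered carbon ring containing one C=C double bond and one sp³ carbon; a six-membered carbon ring with three alternating C=C double bonds, fused to a saturated five-membered carbon ring; a six-membered carbon ring with three alternating C=C double bonds, fused to a five-membered ring containing one N–H nitrogen and two C=C double bonds; a four-membered carbon ring with two alternating C=C double bonds.
The 6-membered ring with two nitrogens (1,4) has a continuous p-orbital overlap around the ring; 3 ring double bonds give 6 π electrons. 6 = 4(1)+2, so it is aromatic (pyrazine).
The 6-membered ring is planar and fully conjugated; 3 ring double bonds give 6 π electrons. 6 = 4(1)+2, so it is aromatic (benzene ring).
The 5-membered ring has one sp³ carbon, so it is not fully conjugated — not aromatic (cyclopentene ring).
The second 6-membered ring is fully conjugated (every ring atom contributes a p orbital); 3 ring double bonds give 6 π electrons. 6 = 4(1)+2, so it is aromatic (benzene ring).
The second 5-membered ring has three sp³ carbons, so it is not fully conjugated — not aromatic (cyclopentane ring).
The fused 6/5-membered bicyclic (with one N–H) is a single π system with 9 sp² atoms and 10 π electrons from ring double bonds plus a heteroatom lone pair. 10 = 4(2)+2, so the system is aromatic and both rings count as aromatic (indole).
The 4-membered ring has only sp² ring atoms; a planar conformation would have a fully conjugated π system of 4 electrons. But 4 = 4(1), which is 4n not 4n+2, so it is not aromatic (cyclobutadiene) — cyclobutadiene is antiaromatic and distorts to a rectangle.
5 of the 8 rings are aromatic. Total: 5.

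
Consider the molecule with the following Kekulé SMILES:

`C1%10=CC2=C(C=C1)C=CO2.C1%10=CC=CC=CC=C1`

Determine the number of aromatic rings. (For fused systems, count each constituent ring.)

2

The SMILES encodes a six-membered carbon ring with three alternating C=C double bonds, fused to a five-membered ring containing one oxygen and two C=C double bonds; an eight-membered carbon ring with four alternating C=C double bonds.
The fused 6/5-membered bicyclic (with one oxygen) is a single π system with 9 sp² atoms and 10 π electrons from ring double bonds plus a heteroatom lone pair. 10 = 4(2)+2, so the system is aromatic and both rings count as aromatic (benzofuran).
The 8-membered ring has only sp² ring atoms; a planar conformation would have a fully conjugated π system of 8 electrons. But 8 = 4(2), which is 4n not 4n+2, so it is not aromatic (cyclooctatetraene) — cyclooctatetraene distorts into a non-planar tub to avoid antiaromaticity.
2 of the 3 rings are aromatic. Total: 2.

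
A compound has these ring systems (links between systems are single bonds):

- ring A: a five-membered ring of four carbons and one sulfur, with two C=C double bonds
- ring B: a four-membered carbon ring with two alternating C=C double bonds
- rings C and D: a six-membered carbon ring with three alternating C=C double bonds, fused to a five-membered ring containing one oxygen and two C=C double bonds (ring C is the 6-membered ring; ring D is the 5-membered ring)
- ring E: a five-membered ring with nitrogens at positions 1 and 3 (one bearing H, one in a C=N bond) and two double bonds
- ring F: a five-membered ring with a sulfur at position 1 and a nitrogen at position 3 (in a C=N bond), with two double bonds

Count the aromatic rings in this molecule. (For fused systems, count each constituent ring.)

5

Ring A has a continuous p-orbital overlap around the ring; 2 ring double bonds (4 π electrons) plus a heteroatom lone pair (2) give 6 π electrons. That satisfies 4n+2 with n=1, so ring A is aromatic (thiophene).
Ring B has only sp² ring atoms; a planar conformation would have a fully conjugated π system of 4 electrons. But 4 = 4(1), which is 4n not 4n+2, so ring B is not aromatic (cyclobutadiene) — cyclobutadiene is antiaromatic and distorts to a rectangle.
Rings C and D form a fused bicyclic system (with one oxygen) with 9 sp² atoms and 10 π electrons from ring double bonds plus a heteroatom lone pair. 10 = 4(2)+2, so the system is aromatic and both rings count as aromatic (benzofuran).
Ring E is planar and fully conjugated; 2 ring double bonds (4 π electrons) plus a heteroatom lone pair (2) give 6 π electrons. 6 = 4(1)+2, so ring E is aromatic (imidazole).
Ring F has a continuous p-orbital overlap around the ring; 2 ring double bonds (4 π electrons) plus a heteroatom lone pair (2) give 6 π electrons. Since 6 = 4n+2 (n=1), ring F is aromatic (thiazole).
Aromatic: A, C, D, E, F. Total: 5.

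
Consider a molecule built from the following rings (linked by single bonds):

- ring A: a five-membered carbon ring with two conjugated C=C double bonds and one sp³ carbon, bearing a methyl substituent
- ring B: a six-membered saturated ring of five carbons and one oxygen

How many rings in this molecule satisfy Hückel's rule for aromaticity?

Ring A has one sp³ carbon, so it is not fully conjugated — not aromatic (cyclopentadiene).
Ring B has only sp³ atoms, so it is not fully conjugated — not aromatic (tetrahydropyran).
No ring is aromatic. Total: 0.

0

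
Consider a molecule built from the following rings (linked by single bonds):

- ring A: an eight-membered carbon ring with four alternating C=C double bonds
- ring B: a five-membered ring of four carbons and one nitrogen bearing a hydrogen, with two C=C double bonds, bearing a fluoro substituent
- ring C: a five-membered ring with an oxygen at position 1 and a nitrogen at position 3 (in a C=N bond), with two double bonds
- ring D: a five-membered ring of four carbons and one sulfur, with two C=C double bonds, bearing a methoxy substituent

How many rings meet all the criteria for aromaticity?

3

Ring A has only sp² ring atoms; a planar conformation would have a fully conjugated π system of 8 electrons. But 8 = 4(2), which is 4n not 4n+2, so ring A is not aromatic (cyclooctatetraene) — cyclooctatetraene distorts into a non-planar tub to avoid antiaromaticity.
Ring B has a continuous p-orbital overlap around the ring; 2 ring double bonds (4 π electrons) plus a heteroatom lone pair (2) give 6 π electrons. 6 = 4(1)+2, so ring B is aromatic (pyrrole).
Ring C has a continuous p-orbital overlap around the ring; 2 ring double bonds (4 π electrons) plus a heteroatom lone pair (2) give 6 π electrons. That satisfies 4n+2 with n=1, so ring C is aromatic (oxazole).
Ring D has a continuous p-orbital overlap around the ring; 2 ring double bonds (4 π electrons) plus a heteroatom lone pair (2) give 6 π electrons. Since 6 = 4n+2 (n=1), ring D is aromatic (thiophene).
Aromatic: B, C, D. Total: 3.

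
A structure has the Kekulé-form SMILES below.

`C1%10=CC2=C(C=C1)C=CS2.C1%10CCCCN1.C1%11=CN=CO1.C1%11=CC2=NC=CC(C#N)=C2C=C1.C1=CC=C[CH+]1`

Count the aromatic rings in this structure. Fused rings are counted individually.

5

The SMILES encodes a six-membered carbon ring with three alternating C=C double bonds, fused to a five-membered ring containing one sulfur and two C=C double bonds; a six-membered saturated ring of five carbons and one N–H nitrogen; a five-membered ring with an oxygen at position 1 and a nitrogen at position 3 (in a C=N bond), with two double bonds; two fused six-membered rings, each with three alternating double bonds; one ring is all carbon and the other has one ring nitrogen; a five-membered all-carbon ring bearing a positive charge on one carbon, with two C=C double bonds.
The fused 6/5-membered bicyclic (with one sulfur) is a single π system with 9 sp² atoms and 10 π electrons from ring double bonds plus a heteroatom lone pair. 10 = 4(2)+2, so the system is aromatic and both rings count as aromatic (benzothiophene).
The 6-membered ring with one N–H has only sp³ atoms, so it is not fully conjugated — not aromatic (piperidine).
The 5-membered ring with one oxygen and one =N– has a continuous p-orbital overlap around the ring; 2 ring double bonds (4 π electrons) plus a heteroatom lone pair (2) give 6 π electrons. 6 = 4(1)+2, so it is aromatic (oxazole).
The fused 6/6-membered bicyclic (with one nitrogen) is a single π system with 10 sp² atoms and 10 π electrons from ring double bonds. 10 = 4(2)+2, so the system is aromatic and both rings count as aromatic (quinoline).
The 5-membered ring has only sp² ring atoms; a planar conformation would have a fully conjugated π system of 4 electrons. But 4 = 4(1), which is 4n not 4n+2, so it is not aromatic (cyclopentadienyl cation).
5 of the 7 rings are aromatic. Total: 5.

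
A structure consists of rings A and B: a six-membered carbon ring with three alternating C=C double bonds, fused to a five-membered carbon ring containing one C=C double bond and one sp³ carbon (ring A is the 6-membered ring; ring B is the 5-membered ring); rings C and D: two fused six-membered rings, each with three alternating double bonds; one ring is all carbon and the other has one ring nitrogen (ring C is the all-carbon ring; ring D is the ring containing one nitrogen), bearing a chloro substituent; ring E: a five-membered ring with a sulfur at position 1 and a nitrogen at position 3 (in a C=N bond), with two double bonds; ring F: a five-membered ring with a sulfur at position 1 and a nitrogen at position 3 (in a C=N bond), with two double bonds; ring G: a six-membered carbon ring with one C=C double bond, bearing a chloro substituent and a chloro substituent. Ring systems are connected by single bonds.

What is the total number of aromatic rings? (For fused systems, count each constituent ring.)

5

Ring A is planar and fully conjugated; 3 ring double bonds give 6 π electrons. 6 = 4(1)+2, so ring A is aromatic (benzene ring).
Ring B has one sp³ carbon, so it is not fully conjugated — not aromatic (cyclopentene ring).
Rings C and D form a fused bicyclic system (with one nitrogen) with 10 sp² atoms and 10 π electrons from ring double bonds. 10 = 4(2)+2, so the system is aromatic and both rings count as aromatic (quinoline).
Ring E is fully conjugated (every ring atom contributes a p orbital); 2 ring double bonds (4 π electrons) plus a heteroatom lone pair (2) give 6 π electrons. That satisfies 4n+2 with n=1, so ring E is aromatic (thiazole).
Ring F has a continuous p-orbital overlap around the ring; 2 ring double bonds (4 π electrons) plus a heteroatom lone pair (2) give 6 π electrons. That satisfies 4n+2 with n=1, so ring F is aromatic (thiazole).
Ring G has four sp³ carbons, so it is not fully conjugated — not aromatic (cyclohexene).
Aromatic: A, C, D, E, F. Total: 5.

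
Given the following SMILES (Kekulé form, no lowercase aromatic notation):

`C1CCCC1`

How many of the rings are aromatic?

The SMILES encodes a five-membered saturated carbon ring.
The 5-membered ring has only sp³ atoms, so it is not fully conjugated — not aromatic (cyclopentane).

0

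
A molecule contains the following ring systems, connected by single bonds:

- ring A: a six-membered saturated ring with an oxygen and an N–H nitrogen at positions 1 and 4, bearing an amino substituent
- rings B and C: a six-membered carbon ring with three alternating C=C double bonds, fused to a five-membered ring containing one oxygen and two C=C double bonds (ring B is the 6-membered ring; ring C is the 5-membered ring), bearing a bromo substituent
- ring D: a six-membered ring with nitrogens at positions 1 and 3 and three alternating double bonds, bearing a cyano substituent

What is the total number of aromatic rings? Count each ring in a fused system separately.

Ring A has only sp³ atoms, so it is not fully conjugated — not aromatic (morpholine).
Rings B and C form a fused bicyclic system (with one oxygen) with 9 sp² atoms and 10 π electrons from ring double bonds plus a heteroatom lone pair. 10 = 4(2)+2, so the system is aromatic and both rings count as aromatic (benzofuran).
Ring D is fully conjugated (every ring atom contributes a p orbital); 3 ring double bonds give 6 π electrons. That satisfies 4n+2 with n=1, so ring D is aromatic (pyrimidine).
Aromatic: B, C, D. Total: 3.

3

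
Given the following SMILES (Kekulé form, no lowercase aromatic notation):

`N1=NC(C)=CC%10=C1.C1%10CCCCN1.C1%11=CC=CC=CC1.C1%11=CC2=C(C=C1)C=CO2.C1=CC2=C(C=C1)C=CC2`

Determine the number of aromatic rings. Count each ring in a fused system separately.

4

The SMILES encodes a six-membered ring with two adjacent nitrogens and three alternating double bonds; a six-membered saturated ring of five carbons and one N–H nitrogen; a seven-membered carbon ring with three C=C double bonds and one sp³ carbon; a six-membered carbon ring with three alternating C=C double bonds, fused to a five-membered ring containing one oxygen and two C=C double bonds; a six-membered carbon ring with three alternating C=C double bonds, fused to a five-membered carbon ring containing one C=C double bond and one sp³ carbon.
The 6-membered ring with two nitrogens (1,2) is planar and fully conjugated; 3 ring double bonds give 6 π electrons. That satisfies 4n+2 with n=1, so it is aromatic (pyridazine).
The 6-membered ring with one N–H has only sp³ atoms, so it is not fully conjugated — not aromatic (piperidine).
The 7-membered ring has one sp³ carbon, so it is not fully conjugated — not aromatic (cycloheptatriene).
The fused 6/5-membered bicyclic (with one oxygen) is a single π system with 9 sp² atoms and 10 π electrons from ring double bonds plus a heteroatom lone pair. 10 = 4(2)+2, so the system is aromatic and both rings count as aromatic (benzofuran).
The 6-membered ring is fully conjugated (every ring atom contributes a p orbital); 3 ring double bonds give 6 π electrons. That satisfies 4n+2 with n=1, so it is aromatic (benzene ring).
The 5-membered ring has one sp³ carbon, so it is not fully conjugated — not aromatic (cyclopentene ring).
4 of the 7 rings are aromatic. Total: 4.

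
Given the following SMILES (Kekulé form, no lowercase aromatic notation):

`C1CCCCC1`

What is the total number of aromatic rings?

The SMILES encodes a six-membered saturated carbon ring.
The 6-membered ring has only sp³ atoms, so it is not fully conjugated — not aromatic (cyclohexane).

0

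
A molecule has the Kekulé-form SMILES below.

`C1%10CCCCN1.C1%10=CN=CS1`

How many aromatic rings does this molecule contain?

The SMILES encodes a six-membered saturated ring of five carbons and one N–H nitrogen; a five-membered ring with a sulfur at position 1 and a nitrogen at position 3 (in a C=N bond), with two double bonds.
The 6-membered ring with one N–H has only sp³ atoms, so it is not fully conjugated — not aromatic (piperidine).
The 5-membered ring with one sulfur and one =N– is planar and fully conjugated; 2 ring double bonds (4 π electrons) plus a heteroatom lone pair (2) give 6 π electrons. That satisfies 4n+2 with n=1, so it is aromatic (thiazole).
1 of the 2 rings is aromatic. Total: 1.

1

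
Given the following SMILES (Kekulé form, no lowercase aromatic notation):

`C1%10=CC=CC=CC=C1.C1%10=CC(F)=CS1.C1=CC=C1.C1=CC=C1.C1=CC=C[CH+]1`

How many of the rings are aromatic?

The SMILES encodes an eight-membered carbon ring with four alternating C=C double bonds; a five-membered ring of four carbons and one sulfur, with two C=C double bonds; a four-membered carbon ring with two alternating C=C double bonds; a four-membered carbon ring with two alternating C=C double bonds; a five-membered all-carbon ring bearing a positive charge on one carbon, with two C=C double bonds.
The 8-membered ring has only sp² ring atoms; a planar conformation would have a fully conjugated π system of 8 electrons. But 8 = 4(2), which is 4n not 4n+2, so it is not aromatic (cyclooctatetraene) — cyclooctatetraene distorts into a non-planar tub to avoid antiaromaticity.
The 5-membered ring with one sulfur has a continuous p-orbital overlap around the ring; 2 ring double bonds (4 π electrons) plus a heteroatom lone pair (2) give 6 π electrons. 6 = 4(1)+2, so it is aromatic (thiophene).
The 4-membered ring has only sp² ring atoms; a planar conformation would have a fully conjugated π system of 4 electrons. But 4 = 4(1), which is 4n not 4n+2, so it is not aromatic (cyclobutadiene) — cyclobutadiene is antiaromatic and distorts to a rectangle.
The second 4-membered ring has only sp² ring atoms; a planar conformation would have a fully conjugated π system of 4 electrons. But 4 = 4(1), which is 4n not 4n+2, so it is not aromatic (cyclobutadiene) — cyclobutadiene is antiaromatic and distorts to a rectangle.
The 5-membered ring has only sp² ring atoms; a planar conformation would have a fully conjugated π system of 4 electrons. But 4 = 4(1), which is 4n not 4n+2, so it is not aromatic (cyclopentadienyl cation).
1 of the 5 rings is aromatic. Total: 1.

1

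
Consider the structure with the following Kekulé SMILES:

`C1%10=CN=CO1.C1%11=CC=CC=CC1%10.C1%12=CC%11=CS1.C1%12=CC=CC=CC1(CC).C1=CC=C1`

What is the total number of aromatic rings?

The SMILES encodes a five-membered ring with an oxygen at position 1 and a nitrogen at position 3 (in a C=N bond), with two double bonds; a seven-membered carbon ring with three C=C double bonds and one sp³ carbon; a five-membered ring of four carbons and one sulfur, with two C=C double bonds; a seven-membered carbon ring with three C=C double bonds and one sp³ carbon; a four-membered carbon ring with two alternating C=C double bonds.
The 5-membered ring with one oxygen and one =N– is planar and fully conjugated; 2 ring double bonds (4 π electrons) plus a heteroatom lone pair (2) give 6 π electrons. Since 6 = 4n+2 (n=1), it is aromatic (oxazole).
The 7-membered ring has one sp³ carbon, so it is not fully conjugated — not aromatic (cycloheptatriene).
The 5-membered ring with one sulfur has a continuous p-orbital overlap around the ring; 2 ring double bonds (4 π electrons) plus a heteroatom lone pair (2) give 6 π electrons. 6 = 4(1)+2, so it is aromatic (thiophene).
The second 7-membered ring has one sp³ carbon, so it is not fully conjugated — not aromatic (cycloheptatriene).
The 4-membered ring has only sp² ring atoms; a planar conformation would have a fully conjugated π system of 4 electrons. But 4 = 4(1), which is 4n not 4n+2, so it is not aromatic (cyclobutadiene) — cyclobutadiene is antiaromatic and distorts to a rectangle.
2 of the 5 rings are aromatic. Total: 2.

2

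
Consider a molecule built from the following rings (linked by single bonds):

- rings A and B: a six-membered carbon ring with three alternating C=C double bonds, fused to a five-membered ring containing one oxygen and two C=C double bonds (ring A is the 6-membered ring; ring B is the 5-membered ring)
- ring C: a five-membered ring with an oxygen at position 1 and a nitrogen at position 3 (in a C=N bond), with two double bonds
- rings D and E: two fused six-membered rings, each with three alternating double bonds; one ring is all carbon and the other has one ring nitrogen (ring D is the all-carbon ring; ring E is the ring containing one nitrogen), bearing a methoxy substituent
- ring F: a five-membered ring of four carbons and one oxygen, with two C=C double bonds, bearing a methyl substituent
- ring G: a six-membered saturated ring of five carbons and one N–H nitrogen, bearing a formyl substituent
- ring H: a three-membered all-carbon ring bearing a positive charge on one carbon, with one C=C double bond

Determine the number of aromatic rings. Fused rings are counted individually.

Rings A and B form a fused bicyclic system (with one oxygen) with 9 sp² atoms and 10 π electrons from ring double bonds plus a heteroatom lone pair. 10 = 4(2)+2, so the system is aromatic and both rings count as aromatic (benzofuran).
Ring C is planar and fully conjugated; 2 ring double bonds (4 π electrons) plus a heteroatom lone pair (2) give 6 π electrons. Since 6 = 4n+2 (n=1), ring C is aromatic (oxazole).
Rings D and E form a fused bicyclic system (with one nitrogen) with 10 sp² atoms and 10 π electrons from ring double bonds. 10 = 4(2)+2, so the system is aromatic and both rings count as aromatic (quinoline).
Ring F is fully conjugated (every ring atom contributes a p orbital); 2 ring double bonds (4 π electrons) plus a heteroatom lone pair (2) give 6 π electrons. 6 = 4(1)+2, so ring F is aromatic (furan).
Ring G has only sp³ atoms, so it is not fully conjugated — not aromatic (piperidine).
Ring H is planar and fully conjugated; 1 ring double bond (2 π electrons) plus the carbocation's empty p orbital (0, but keeps the ring conjugated) give 2 π electrons. 2 = 4(0)+2, so ring H is aromatic (cyclopropenyl cation).
Aromatic: A, B, C, D, E, F, H. Total: 7.

7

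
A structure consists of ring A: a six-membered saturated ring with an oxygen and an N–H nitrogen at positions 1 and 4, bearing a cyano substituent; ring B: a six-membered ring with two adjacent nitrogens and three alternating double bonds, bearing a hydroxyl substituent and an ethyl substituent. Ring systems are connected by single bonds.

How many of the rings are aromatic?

1

Ring A has only sp³ atoms, so it is not fully conjugated — not aromatic (morpholine).
Ring B is fully conjugated (every ring atom contributes a p orbital); 3 ring double bonds give 6 π electrons. Since 6 = 4n+2 (n=1), ring B is aromatic (pyridazine).
Aromatic: B. Total: 1.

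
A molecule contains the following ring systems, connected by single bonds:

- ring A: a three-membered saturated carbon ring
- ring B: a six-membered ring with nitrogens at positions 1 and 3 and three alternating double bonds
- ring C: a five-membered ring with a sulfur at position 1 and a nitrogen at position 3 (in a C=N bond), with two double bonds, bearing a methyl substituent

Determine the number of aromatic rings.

Ring A has only sp³ atoms, so it is not fully conjugated — not aromatic (cyclopropane).
Ring B is fully conjugated (every ring atom contributes a p orbital); 3 ring double bonds give 6 π electrons. That satisfies 4n+2 with n=1, so ring B is aromatic (pyrimidine).
Ring C is fully conjugated (every ring atom contributes a p orbital); 2 ring double bonds (4 π electrons) plus a heteroatom lone pair (2) give 6 π electrons. 6 = 4(1)+2, so ring C is aromatic (thiazole).
Aromatic: B, C. Total: 2.

2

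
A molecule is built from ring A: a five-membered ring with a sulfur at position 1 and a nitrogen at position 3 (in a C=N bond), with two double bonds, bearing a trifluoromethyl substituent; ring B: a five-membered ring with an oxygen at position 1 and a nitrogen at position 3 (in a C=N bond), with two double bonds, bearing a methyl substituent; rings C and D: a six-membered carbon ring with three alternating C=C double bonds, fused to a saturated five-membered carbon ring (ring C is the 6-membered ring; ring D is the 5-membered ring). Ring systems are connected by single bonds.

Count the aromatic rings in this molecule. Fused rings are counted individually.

Ring A is planar and fully conjugated; 2 ring double bonds (4 π electrons) plus a heteroatom lone pair (2) give 6 π electrons. Since 6 = 4n+2 (n=1), ring A is aromatic (thiazole).
Ring B has a continuous p-orbital overlap around the ring; 2 ring double bonds (4 π electrons) plus a heteroatom lone pair (2) give 6 π electrons. Since 6 = 4n+2 (n=1), ring B is aromatic (oxazole).
Ring C is fully conjugated (every ring atom contributes a p orbital); 3 ring double bonds give 6 π electrons. 6 = 4(1)+2, so ring C is aromatic (benzene ring).
Ring D has three sp³ carbons, so it is not fully conjugated — not aromatic (cyclopentane ring).
Aromatic: A, B, C. Total: 3.

3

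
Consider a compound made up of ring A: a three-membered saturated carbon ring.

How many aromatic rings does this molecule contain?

0

Ring A has only sp³ atoms, so it is not fully conjugated — not aromatic (cyclopropane).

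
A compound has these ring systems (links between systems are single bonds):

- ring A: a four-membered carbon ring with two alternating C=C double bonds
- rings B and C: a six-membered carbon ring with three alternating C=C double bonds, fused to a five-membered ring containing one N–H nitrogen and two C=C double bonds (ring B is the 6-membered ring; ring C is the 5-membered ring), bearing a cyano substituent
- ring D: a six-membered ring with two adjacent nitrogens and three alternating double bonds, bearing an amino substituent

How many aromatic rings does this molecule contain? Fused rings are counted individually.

Ring A has only sp² ring atoms; a planar conformation would have a fully conjugated π system of 4 electrons. But 4 = 4(1), which is 4n not 4n+2, so ring A is not aromatic (cyclobutadiene) — cyclobutadiene is antiaromatic and distorts to a rectangle.
Rings B and C form a fused bicyclic system (with one N–H) with 9 sp² atoms and 10 π electrons from ring double bonds plus a heteroatom lone pair. 10 = 4(2)+2, so the system is aromatic and both rings count as aromatic (indole).
Ring D has a continuous p-orbital overlap around the ring; 3 ring double bonds give 6 π electrons. Since 6 = 4n+2 (n=1), ring D is aromatic (pyridazine).
Aromatic: B, C, D. Total: 3.

3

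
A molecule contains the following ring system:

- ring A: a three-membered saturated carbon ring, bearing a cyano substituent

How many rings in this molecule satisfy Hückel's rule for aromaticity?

0

Ring A has only sp³ atoms, so it is not fully conjugated — not aromatic (cyclopropane).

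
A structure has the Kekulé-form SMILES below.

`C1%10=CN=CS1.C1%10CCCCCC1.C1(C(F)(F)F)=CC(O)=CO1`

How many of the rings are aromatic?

The SMILES encodes a five-membered ring with a sulfur at position 1 and a nitrogen at position 3 (in a C=N bond), with two double bonds; a seven-membered saturated carbon ring; a five-membered ring of four carbons and one oxygen, with two C=C double bonds.
The 5-membered ring with one sulfur and one =N– has a continuous p-orbital overlap around the ring; 2 ring double bonds (4 π electrons) plus a heteroatom lone pair (2) give 6 π electrons. 6 = 4(1)+2, so it is aromatic (thiazole).
The 7-membered ring has only sp³ atoms, so it is not fully conjugated — not aromatic (cycloheptane).
The 5-membered ring with one oxygen has a continuous p-orbital overlap around the ring; 2 ring double bonds (4 π electrons) plus a heteroatom lone pair (2) give 6 π electrons. 6 = 4(1)+2, so it is aromatic (furan).
2 of the 3 rings are aromatic. Total: 2.

2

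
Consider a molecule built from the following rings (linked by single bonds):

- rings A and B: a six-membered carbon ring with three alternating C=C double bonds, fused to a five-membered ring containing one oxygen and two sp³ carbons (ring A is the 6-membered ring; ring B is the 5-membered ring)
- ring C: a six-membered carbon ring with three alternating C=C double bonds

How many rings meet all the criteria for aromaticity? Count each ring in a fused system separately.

Ring A has a continuous p-orbital overlap around the ring; 3 ring double bonds give 6 π electrons. Since 6 = 4n+2 (n=1), ring A is aromatic (benzene ring).
Ring B has two sp³ carbons, so it is not fully conjugated — not aromatic (oxolane ring).
Ring C is fully conjugated (every ring atom contributes a p orbital); 3 ring double bonds give 6 π electrons. Since 6 = 4n+2 (n=1), ring C is aromatic (benzene).
Aromatic: A, C. Total: 2.

2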